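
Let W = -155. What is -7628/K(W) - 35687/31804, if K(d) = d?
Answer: 237069427/4929620 ≈ 48.091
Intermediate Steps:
-7628/K(W) - 35687/31804 = -7628/(-155) - 35687/31804 = -7628*(-1/155) - 35687*1/31804 = 7628/155 - 35687/31804 = 237069427/4929620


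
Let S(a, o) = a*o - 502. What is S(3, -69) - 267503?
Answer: -268212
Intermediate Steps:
S(a, o) = -502 + a*o
S(3, -69) - 267503 = (-502 + 3*(-69)) - 267503 = (-502 - 207) - 267503 = -709 - 267503 = -268212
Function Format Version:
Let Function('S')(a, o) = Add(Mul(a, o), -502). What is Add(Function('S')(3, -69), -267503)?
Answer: -268212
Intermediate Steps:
Function('S')(a, o) = Add(-502, Mul(a, o))
Add(Function('S')(3, -69), -267503) = Add(Add(-502, Mul(3, -69)), -267503) = Add(Add(-502, -207), -267503) = Add(-709, -267503) = -268212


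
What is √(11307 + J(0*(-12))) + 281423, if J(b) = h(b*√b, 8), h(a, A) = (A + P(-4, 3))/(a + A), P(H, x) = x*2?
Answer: 281423 + √45235/2 ≈ 2.8153e+5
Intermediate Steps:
P(H, x) = 2*x
h(a, A) = (6 + A)/(A + a) (h(a, A) = (A + 2*3)/(a + A) = (A + 6)/(A + a) = (6 + A)/(A + a))
J(b) = 14/(8 + b^(3/2)) (J(b) = (6 + 8)/(8 + b*√b) = 14/(8 + b^(3/2)))
√(11307 + J(0*(-12))) + 281423 = √(11307 + 14/(8 + (0*(-12))^(3/2))) + 281423 = √(11307 + 14/(8 + 0^(3/2))) + 281423 = √(11307 + 14/(8 + 0)) + 281423 = √(11307 + 14/8) + 281423 = √(11307 + 14*(⅛)) + 281423 = √(11307 + 7/4) + 281423 = √(45235/4) + 281423 = √45235/2 + 281423 = 281423 + √45235/2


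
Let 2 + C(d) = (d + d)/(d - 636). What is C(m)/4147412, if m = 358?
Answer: -159/144122567 ≈ -1.1032e-6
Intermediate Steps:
C(d) = -2 + 2*d/(-636 + d) (C(d) = -2 + (d + d)/(d - 636) = -2 + (2*d)/(-636 + d) = -2 + 2*d/(-636 + d))
C(m)/4147412 = (1272/(-636 + 358))/4147412 = (1272/(-278))*(1/4147412) = (1272*(-1/278))*(1/4147412) = -636/139*1/4147412 = -159/144122567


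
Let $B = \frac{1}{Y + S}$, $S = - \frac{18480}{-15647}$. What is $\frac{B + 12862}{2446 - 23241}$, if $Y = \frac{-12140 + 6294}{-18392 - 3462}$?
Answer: $- \frac{3185665742311}{5150238197095} \approx -0.61855$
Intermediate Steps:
$S = \frac{18480}{15647}$ ($S = \left(-18480\right) \left(- \frac{1}{15647}\right) = \frac{18480}{15647} \approx 1.1811$)
$Y = \frac{2923}{10927}$ ($Y = - \frac{5846}{-21854} = \left(-5846\right) \left(- \frac{1}{21854}\right) = \frac{2923}{10927} \approx 0.2675$)
$B = \frac{170974769}{247667141}$ ($B = \frac{1}{\frac{2923}{10927} + \frac{18480}{15647}} = \frac{1}{\frac{247667141}{170974769}} = \frac{170974769}{247667141} \approx 0.69034$)
$\frac{B + 12862}{2446 - 23241} = \frac{\frac{170974769}{247667141} + 12862}{2446 - 23241} = \frac{3185665742311}{247667141 \left(-20795\right)} = \frac{3185665742311}{247667141} \left(- \frac{1}{20795}\right) = - \frac{3185665742311}{5150238197095}$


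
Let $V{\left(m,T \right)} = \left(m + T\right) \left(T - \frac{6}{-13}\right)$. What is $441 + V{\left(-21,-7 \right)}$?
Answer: $\frac{8113}{13} \approx 624.08$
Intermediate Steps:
$V{\left(m,T \right)} = \left(\frac{6}{13} + T\right) \left(T + m\right)$ ($V{\left(m,T \right)} = \left(T + m\right) \left(T - - \frac{6}{13}\right) = \left(T + m\right) \left(T + \frac{6}{13}\right) = \left(T + m\right) \left(\frac{6}{13} + T\right) = \left(\frac{6}{13} + T\right) \left(T + m\right)$)
$441 + V{\left(-21,-7 \right)} = 441 + \left(\left(-7\right)^{2} + \frac{6}{13} \left(-7\right) + \frac{6}{13} \left(-21\right) - -147\right) = 441 + \left(49 - \frac{42}{13} - \frac{126}{13} + 147\right) = 441 + \frac{2380}{13} = \frac{8113}{13}$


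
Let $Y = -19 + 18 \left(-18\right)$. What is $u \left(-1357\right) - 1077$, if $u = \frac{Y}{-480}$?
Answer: $- \frac{982411}{480} \approx -2046.7$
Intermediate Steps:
$Y = -343$ ($Y = -19 - 324 = -343$)
$u = \frac{343}{480}$ ($u = - \frac{343}{-480} = \left(-343\right) \left(- \frac{1}{480}\right) = \frac{343}{480} \approx 0.71458$)
$u \left(-1357\right) - 1077 = \frac{343}{480} \left(-1357\right) - 1077 = - \frac{465451}{480} - 1077 = - \frac{982411}{480}$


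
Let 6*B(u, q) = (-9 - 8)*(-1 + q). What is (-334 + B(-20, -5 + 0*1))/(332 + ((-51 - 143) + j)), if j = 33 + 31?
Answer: -317/202 ≈ -1.5693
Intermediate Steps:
j = 64
B(u, q) = 17/6 - 17*q/6 (B(u, q) = ((-9 - 8)*(-1 + q))/6 = (-17*(-1 + q))/6 = (17 - 17*q)/6 = 17/6 - 17*q/6)
(-334 + B(-20, -5 + 0*1))/(332 + ((-51 - 143) + j)) = (-334 + (17/6 - 17*(-5 + 0*1)/6))/(332 + ((-51 - 143) + 64)) = (-334 + (17/6 - 17*(-5 + 0)/6))/(332 + (-194 + 64)) = (-334 + (17/6 - 17/6*(-5)))/(332 - 130) = (-334 + (17/6 + 85/6))/202 = (-334 + 17)*(1/202) = -317*1/202 = -317/202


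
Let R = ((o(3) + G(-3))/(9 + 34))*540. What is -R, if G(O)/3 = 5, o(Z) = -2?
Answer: -7020/43 ≈ -163.26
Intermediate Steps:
G(O) = 15 (G(O) = 3*5 = 15)
R = 7020/43 (R = ((-2 + 15)/(9 + 34))*540 = (13/43)*540 = 7020/43 ≈ 163.26)
-R = -1*7020/43 = -7020/43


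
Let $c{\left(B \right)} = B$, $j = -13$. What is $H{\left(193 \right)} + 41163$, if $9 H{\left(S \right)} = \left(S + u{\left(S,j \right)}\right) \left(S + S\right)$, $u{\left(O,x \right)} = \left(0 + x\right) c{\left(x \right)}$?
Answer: $\frac{510199}{9} \approx 56689.0$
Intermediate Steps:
$u{\left(O,x \right)} = x^{2}$ ($u{\left(O,x \right)} = \left(0 + x\right) x = x x = x^{2}$)
$H{\left(S \right)} = \frac{2 S \left(169 + S\right)}{9}$ ($H{\left(S \right)} = \frac{\left(S + \left(-13\right)^{2}\right) \left(S + S\right)}{9} = \frac{\left(S + 169\right) 2 S}{9} = \frac{\left(169 + S\right) 2 S}{9} = \frac{2 S \left(169 + S\right)}{9}$)
$H{\left(193 \right)} + 41163 = \frac{2}{9} \cdot 193 \left(169 + 193\right) + 41163 = \frac{2}{9} \cdot 193 \cdot 362 + 41163 = \frac{139732}{9} + 41163 = \frac{510199}{9}$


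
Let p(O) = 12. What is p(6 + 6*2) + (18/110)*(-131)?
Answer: -519/55 ≈ -9.4364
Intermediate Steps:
p(6 + 6*2) + (18/110)*(-131) = 12 + (18/110)*(-131) = 12 + (18*(1/110))*(-131) = 12 + (9/55)*(-131) = 12 - 1179/55 = -519/55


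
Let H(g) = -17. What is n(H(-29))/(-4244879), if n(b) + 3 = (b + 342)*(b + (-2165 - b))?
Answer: 703628/4244879 ≈ 0.16576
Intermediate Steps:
n(b) = -740433 - 2165*b (n(b) = -3 + (b + 342)*(b + (-2165 - b)) = -3 + (342 + b)*(-2165) = -3 + (-740430 - 2165*b) = -740433 - 2165*b)
n(H(-29))/(-4244879) = (-740433 - 2165*(-17))/(-4244879) = (-740433 + 36805)*(-1/4244879) = -703628*(-1/4244879) = 703628/4244879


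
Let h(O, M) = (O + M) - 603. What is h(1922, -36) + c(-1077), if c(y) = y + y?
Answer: -871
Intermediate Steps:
c(y) = 2*y
h(O, M) = -603 + M + O (h(O, M) = (M + O) - 603 = -603 + M + O)
h(1922, -36) + c(-1077) = (-603 - 36 + 1922) + 2*(-1077) = 1283 - 2154 = -871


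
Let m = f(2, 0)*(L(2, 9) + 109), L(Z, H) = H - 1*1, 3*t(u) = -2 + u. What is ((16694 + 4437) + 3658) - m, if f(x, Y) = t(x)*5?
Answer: 24789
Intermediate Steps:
t(u) = -2/3 + u/3 (t(u) = (-2 + u)/3 = -2/3 + u/3)
L(Z, H) = -1 + H (L(Z, H) = H - 1 = -1 + H)
f(x, Y) = -10/3 + 5*x/3 (f(x, Y) = (-2/3 + x/3)*5 = -10/3 + 5*x/3)
m = 0 (m = (-10/3 + (5/3)*2)*((-1 + 9) + 109) = (-10/3 + 10/3)*(8 + 109) = 0*117 = 0)
((16694 + 4437) + 3658) - m = ((16694 + 4437) + 3658) - 1*0 = (21131 + 3658) + 0 = 24789 + 0 = 24789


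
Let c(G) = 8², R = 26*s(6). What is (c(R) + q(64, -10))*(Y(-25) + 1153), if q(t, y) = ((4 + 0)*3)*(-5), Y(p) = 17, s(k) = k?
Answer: 4680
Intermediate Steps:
q(t, y) = -60 (q(t, y) = (4*3)*(-5) = 12*(-5) = -60)
R = 156 (R = 26*6 = 156)
c(G) = 64
(c(R) + q(64, -10))*(Y(-25) + 1153) = (64 - 60)*(17 + 1153) = 4*1170 = 4680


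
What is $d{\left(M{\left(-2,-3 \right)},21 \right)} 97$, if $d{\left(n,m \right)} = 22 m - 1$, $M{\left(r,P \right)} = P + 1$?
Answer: $44717$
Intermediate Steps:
$M{\left(r,P \right)} = 1 + P$
$d{\left(n,m \right)} = -1 + 22 m$
$d{\left(M{\left(-2,-3 \right)},21 \right)} 97 = \left(-1 + 22 \cdot 21\right) 97 = \left(-1 + 462\right) 97 = 461 \cdot 97 = 44717$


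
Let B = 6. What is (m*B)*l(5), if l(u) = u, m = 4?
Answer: 120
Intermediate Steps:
(m*B)*l(5) = (4*6)*5 = 24*5 = 120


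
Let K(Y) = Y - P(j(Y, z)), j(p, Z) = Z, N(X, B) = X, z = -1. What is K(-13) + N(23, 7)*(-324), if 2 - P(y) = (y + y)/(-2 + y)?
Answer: -22399/3 ≈ -7466.3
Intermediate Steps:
P(y) = 2 - 2*y/(-2 + y) (P(y) = 2 - (y + y)/(-2 + y) = 2 - 2*y/(-2 + y))
K(Y) = -4/3 + Y (K(Y) = Y - (-4)/(-2 - 1) = Y - (-4)/(-3) = Y - (-4)*(-1)/3 = Y - 1*4/3 = Y - 4/3 = -4/3 + Y)
K(-13) + N(23, 7)*(-324) = (-4/3 - 13) + 23*(-324) = -43/3 - 7452 = -22399/3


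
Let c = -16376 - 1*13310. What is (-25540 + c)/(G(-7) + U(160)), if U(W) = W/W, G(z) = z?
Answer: 27613/3 ≈ 9204.3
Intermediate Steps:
c = -29686 (c = -16376 - 13310 = -29686)
U(W) = 1
(-25540 + c)/(G(-7) + U(160)) = (-25540 - 29686)/(-7 + 1) = -55226/(-6) = -55226*(-⅙) = 27613/3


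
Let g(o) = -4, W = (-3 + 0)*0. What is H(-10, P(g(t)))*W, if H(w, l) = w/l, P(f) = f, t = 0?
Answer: 0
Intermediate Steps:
W = 0 (W = -3*0 = 0)
H(-10, P(g(t)))*W = -10/(-4)*0 = -10*(-¼)*0 = (5/2)*0 = 0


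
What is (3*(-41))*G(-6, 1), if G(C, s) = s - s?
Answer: 0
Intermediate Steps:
G(C, s) = 0
(3*(-41))*G(-6, 1) = (3*(-41))*0 = -123*0 = 0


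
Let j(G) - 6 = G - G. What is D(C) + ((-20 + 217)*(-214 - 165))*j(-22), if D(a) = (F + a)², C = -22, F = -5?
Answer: -447249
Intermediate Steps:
j(G) = 6 (j(G) = 6 + (G - G) = 6 + 0 = 6)
D(a) = (-5 + a)²
D(C) + ((-20 + 217)*(-214 - 165))*j(-22) = (-5 - 22)² + ((-20 + 217)*(-214 - 165))*6 = (-27)² + (197*(-379))*6 = 729 - 74663*6 = 729 - 447978 = -447249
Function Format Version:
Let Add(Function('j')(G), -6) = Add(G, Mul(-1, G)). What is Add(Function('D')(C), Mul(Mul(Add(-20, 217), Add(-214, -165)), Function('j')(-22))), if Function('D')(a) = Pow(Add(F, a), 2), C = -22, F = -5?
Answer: -447249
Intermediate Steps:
Function('j')(G) = 6 (Function('j')(G) = Add(6, Add(G, Mul(-1, G))) = Add(6, 0) = 6)
Function('D')(a) = Pow(Add(-5, a), 2)
Add(Function('D')(C), Mul(Mul(Add(-20, 217), Add(-214, -165)), Function('j')(-22))) = Add(Pow(Add(-5, -22), 2), Mul(Mul(Add(-20, 217), Add(-214, -165)), 6)) = Add(Pow(-27, 2), Mul(Mul(197, -379), 6)) = Add(729, Mul(-74663, 6)) = Add(729, -447978) = -447249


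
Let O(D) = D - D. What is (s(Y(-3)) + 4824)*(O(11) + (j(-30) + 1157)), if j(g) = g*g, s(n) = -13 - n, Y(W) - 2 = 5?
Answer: 9881828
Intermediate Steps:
Y(W) = 7 (Y(W) = 2 + 5 = 7)
j(g) = g²
O(D) = 0
(s(Y(-3)) + 4824)*(O(11) + (j(-30) + 1157)) = ((-13 - 1*7) + 4824)*(0 + ((-30)² + 1157)) = ((-13 - 7) + 4824)*(0 + (900 + 1157)) = (-20 + 4824)*(0 + 2057) = 4804*2057 = 9881828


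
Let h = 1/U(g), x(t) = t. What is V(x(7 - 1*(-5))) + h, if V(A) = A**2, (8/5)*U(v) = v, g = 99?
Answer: 71288/495 ≈ 144.02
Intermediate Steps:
U(v) = 5*v/8
h = 8/495 (h = 1/((5/8)*99) = 1/(495/8) = 8/495 ≈ 0.016162)
V(x(7 - 1*(-5))) + h = (7 - 1*(-5))**2 + 8/495 = (7 + 5)**2 + 8/495 = 12**2 + 8/495 = 144 + 8/495 = 71288/495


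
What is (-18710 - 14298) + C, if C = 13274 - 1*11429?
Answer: -31163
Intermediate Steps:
C = 1845 (C = 13274 - 11429 = 1845)
(-18710 - 14298) + C = (-18710 - 14298) + 1845 = -33008 + 1845 = -31163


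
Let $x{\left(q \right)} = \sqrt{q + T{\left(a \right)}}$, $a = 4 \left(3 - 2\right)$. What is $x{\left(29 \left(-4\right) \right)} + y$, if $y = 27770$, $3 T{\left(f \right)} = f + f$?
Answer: $27770 + \frac{2 i \sqrt{255}}{3} \approx 27770.0 + 10.646 i$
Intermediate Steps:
$a = 4$ ($a = 4 \cdot 1 = 4$)
$T{\left(f \right)} = \frac{2 f}{3}$ ($T{\left(f \right)} = \frac{f + f}{3} = \frac{2 f}{3}$)
$x{\left(q \right)} = \sqrt{\frac{8}{3} + q}$ ($x{\left(q \right)} = \sqrt{q + \frac{2}{3} \cdot 4} = \sqrt{q + \frac{8}{3}} = \sqrt{\frac{8}{3} + q}$)
$x{\left(29 \left(-4\right) \right)} + y = \frac{\sqrt{24 + 9 \cdot 29 \left(-4\right)}}{3} + 27770 = \frac{\sqrt{24 + 9 \left(-116\right)}}{3} + 27770 = \frac{\sqrt{24 - 1044}}{3} + 27770 = \frac{\sqrt{-1020}}{3} + 27770 = \frac{2 i \sqrt{255}}{3} + 27770 = 27770 + \frac{2 i \sqrt{255}}{3}$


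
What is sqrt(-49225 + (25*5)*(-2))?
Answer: 5*I*sqrt(1979) ≈ 222.43*I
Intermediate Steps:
sqrt(-49225 + (25*5)*(-2)) = sqrt(-49225 + 125*(-2)) = sqrt(-49225 - 250) = sqrt(-49475) = 5*I*sqrt(1979)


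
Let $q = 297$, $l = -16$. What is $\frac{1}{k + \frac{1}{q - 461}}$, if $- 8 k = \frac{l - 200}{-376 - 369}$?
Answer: $- \frac{122180}{5173} \approx -23.619$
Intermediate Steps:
$k = - \frac{27}{745}$ ($k = - \frac{\left(-16 - 200\right) \frac{1}{-376 - 369}}{8} = - \frac{\left(-216\right) \frac{1}{-745}}{8} = - \frac{\left(-216\right) \left(- \frac{1}{745}\right)}{8} = \left(- \frac{1}{8}\right) \frac{216}{745} = - \frac{27}{745} \approx -0.036242$)
$\frac{1}{k + \frac{1}{q - 461}} = \frac{1}{- \frac{27}{745} + \frac{1}{297 - 461}} = \frac{1}{- \frac{27}{745} + \frac{1}{-164}} = \frac{1}{- \frac{27}{745} - \frac{1}{164}} = \frac{1}{- \frac{5173}{122180}} = - \frac{122180}{5173}$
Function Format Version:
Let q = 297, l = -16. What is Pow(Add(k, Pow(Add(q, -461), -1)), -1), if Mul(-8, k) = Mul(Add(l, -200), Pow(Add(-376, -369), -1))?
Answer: Rational(-122180, 5173) ≈ -23.619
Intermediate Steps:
k = Rational(-27, 745) (k = Mul(Rational(-1, 8), Mul(Add(-16, -200), Pow(Add(-376, -369), -1))) = Mul(Rational(-1, 8), Mul(-216, Pow(-745, -1))) = Mul(Rational(-1, 8), Mul(-216, Rational(-1, 745))) = Mul(Rational(-1, 8), Rational(216, 745)) = Rational(-27, 745) ≈ -0.036242)
Pow(Add(k, Pow(Add(q, -461), -1)), -1) = Pow(Add(Rational(-27, 745), Pow(Add(297, -461), -1)), -1) = Pow(Add(Rational(-27, 745), Pow(-164, -1)), -1) = Pow(Add(Rational(-27, 745), Rational(-1, 164)), -1) = Pow(Rational(-5173, 122180), -1) = Rational(-122180, 5173)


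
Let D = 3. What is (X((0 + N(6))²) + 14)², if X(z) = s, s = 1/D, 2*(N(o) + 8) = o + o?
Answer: 1849/9 ≈ 205.44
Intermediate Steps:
N(o) = -8 + o (N(o) = -8 + (o + o)/2 = -8 + (2*o)/2 = -8 + o)
s = ⅓ (s = 1/3 = ⅓ ≈ 0.33333)
X(z) = ⅓
(X((0 + N(6))²) + 14)² = (⅓ + 14)² = (43/3)² = 1849/9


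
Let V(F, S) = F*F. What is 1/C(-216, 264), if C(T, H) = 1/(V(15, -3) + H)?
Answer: 489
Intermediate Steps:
V(F, S) = F²
C(T, H) = 1/(225 + H) (C(T, H) = 1/(15² + H) = 1/(225 + H))
1/C(-216, 264) = 1/(1/(225 + 264)) = 1/(1/489) = 489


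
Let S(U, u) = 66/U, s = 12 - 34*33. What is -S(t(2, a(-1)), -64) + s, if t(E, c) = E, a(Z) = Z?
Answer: -1143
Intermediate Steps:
s = -1110 (s = 12 - 1122 = -1110)
-S(t(2, a(-1)), -64) + s = -66/2 - 1110 = -1*33 - 1110 = -33 - 1110 = -1143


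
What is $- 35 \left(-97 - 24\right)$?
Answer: $4235$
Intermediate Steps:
$- 35 \left(-97 - 24\right) = \left(-35\right) \left(-121\right) = 4235$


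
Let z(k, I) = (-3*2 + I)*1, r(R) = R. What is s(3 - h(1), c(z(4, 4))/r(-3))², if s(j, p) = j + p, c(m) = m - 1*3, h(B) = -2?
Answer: 400/9 ≈ 44.444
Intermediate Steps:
z(k, I) = -6 + I (z(k, I) = (-6 + I)*1 = -6 + I)
c(m) = -3 + m (c(m) = m - 3 = -3 + m)
s(3 - h(1), c(z(4, 4))/r(-3))² = ((3 - 1*(-2)) + (-3 + (-6 + 4))/(-3))² = ((3 + 2) + (-3 - 2)*(-⅓))² = (5 - 5*(-⅓))² = (5 + 5/3)² = (20/3)² = 400/9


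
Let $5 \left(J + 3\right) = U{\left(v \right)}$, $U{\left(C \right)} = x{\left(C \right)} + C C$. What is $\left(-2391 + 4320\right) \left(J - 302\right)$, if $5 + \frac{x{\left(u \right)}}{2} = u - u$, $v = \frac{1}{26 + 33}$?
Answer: $- \frac{10307291286}{17405} \approx -5.922 \cdot 10^{5}$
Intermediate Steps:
$v = \frac{1}{59} \approx 0.016949$
$x{\left(u \right)} = -10$ ($x{\left(u \right)} = -10 + 2 \left(u - u\right) = -10 + 2 \cdot 0 = -10 + 0 = -10$)
$U{\left(C \right)} = -10 + C^{2}$ ($U{\left(C \right)} = -10 + C C = -10 + C^{2}$)
$J = - \frac{87024}{17405}$ ($J = -3 + \frac{-10 + \left(\frac{1}{59}\right)^{2}}{5} = -3 + \frac{-10 + \frac{1}{3481}}{5} = -3 + \frac{1}{5} \left(- \frac{34809}{3481}\right) = -3 - \frac{34809}{17405} = - \frac{87024}{17405} \approx -4.9999$)
$\left(-2391 + 4320\right) \left(J - 302\right) = \left(-2391 + 4320\right) \left(- \frac{87024}{17405} - 302\right) = 1929 \left(- \frac{5343334}{17405}\right) = - \frac{10307291286}{17405}$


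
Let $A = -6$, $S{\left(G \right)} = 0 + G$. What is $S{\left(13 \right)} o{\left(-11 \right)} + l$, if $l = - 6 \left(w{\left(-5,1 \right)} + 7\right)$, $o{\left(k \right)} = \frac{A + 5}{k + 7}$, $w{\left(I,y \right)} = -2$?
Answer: $- \frac{107}{4} \approx -26.75$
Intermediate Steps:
$S{\left(G \right)} = G$
$o{\left(k \right)} = - \frac{1}{7 + k}$ ($o{\left(k \right)} = \frac{-6 + 5}{k + 7} = - \frac{1}{7 + k}$)
$l = -30$ ($l = - 6 \left(-2 + 7\right) = \left(-6\right) 5 = -30$)
$S{\left(13 \right)} o{\left(-11 \right)} + l = 13 \left(- \frac{1}{7 - 11}\right) - 30 = 13 \left(- \frac{1}{-4}\right) - 30 = 13 \left(\left(-1\right) \left(- \frac{1}{4}\right)\right) - 30 = 13 \cdot \frac{1}{4} - 30 = \frac{13}{4} - 30 = - \frac{107}{4}$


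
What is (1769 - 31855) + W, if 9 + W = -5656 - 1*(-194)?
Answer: -35557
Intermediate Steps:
W = -5471 (W = -9 + (-5656 - 1*(-194)) = -9 + (-5656 + 194) = -9 - 5462 = -5471)
(1769 - 31855) + W = (1769 - 31855) - 5471 = -30086 - 5471 = -35557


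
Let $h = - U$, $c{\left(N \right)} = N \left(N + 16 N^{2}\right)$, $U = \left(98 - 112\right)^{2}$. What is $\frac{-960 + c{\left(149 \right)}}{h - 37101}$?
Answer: $- \frac{52948425}{37297} \approx -1419.6$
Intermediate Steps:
$U = 196$ ($U = \left(-14\right)^{2} = 196$)
$h = -196$ ($h = \left(-1\right) 196 = -196$)
$\frac{-960 + c{\left(149 \right)}}{h - 37101} = \frac{-960 + 149^{2} \left(1 + 16 \cdot 149\right)}{-196 - 37101} = \frac{-960 + 22201 \left(1 + 2384\right)}{-37297} = \left(-960 + 22201 \cdot 2385\right) \left(- \frac{1}{37297}\right) = \left(-960 + 52949385\right) \left(- \frac{1}{37297}\right) = 52948425 \left(- \frac{1}{37297}\right) = - \frac{52948425}{37297}$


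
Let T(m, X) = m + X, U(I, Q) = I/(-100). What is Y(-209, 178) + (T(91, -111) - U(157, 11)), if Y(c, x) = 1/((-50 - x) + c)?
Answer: -805491/43700 ≈ -18.432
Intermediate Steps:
U(I, Q) = -I/100 (U(I, Q) = I*(-1/100) = -I/100)
Y(c, x) = 1/(-50 + c - x)
T(m, X) = X + m
Y(-209, 178) + (T(91, -111) - U(157, 11)) = -1/(50 + 178 - 1*(-209)) + ((-111 + 91) - (-1)*157/100) = -1/(50 + 178 + 209) + (-20 - 1*(-157/100)) = -1/437 + (-20 + 157/100) = -1*1/437 - 1843/100 = -1/437 - 1843/100 = -805491/43700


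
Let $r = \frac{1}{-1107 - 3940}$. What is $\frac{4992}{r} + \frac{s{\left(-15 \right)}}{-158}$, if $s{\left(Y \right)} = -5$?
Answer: $- \frac{3980750587}{158} \approx -2.5195 \cdot 10^{7}$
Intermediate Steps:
$r = - \frac{1}{5047}$ ($r = \frac{1}{-5047} = - \frac{1}{5047} \approx -0.00019814$)
$\frac{4992}{r} + \frac{s{\left(-15 \right)}}{-158} = \frac{4992}{- \frac{1}{5047}} - \frac{5}{-158} = 4992 \left(-5047\right) - - \frac{5}{158} = -25194624 + \frac{5}{158} = - \frac{3980750587}{158}$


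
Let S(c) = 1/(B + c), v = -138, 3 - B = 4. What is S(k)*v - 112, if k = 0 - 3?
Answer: -155/2 ≈ -77.500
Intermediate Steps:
B = -1 (B = 3 - 1*4 = 3 - 4 = -1)
k = -3
S(c) = 1/(-1 + c)
S(k)*v - 112 = -138/(-1 - 3) - 112 = -138/(-4) - 112 = -1/4*(-138) - 112 = 69/2 - 112 = -155/2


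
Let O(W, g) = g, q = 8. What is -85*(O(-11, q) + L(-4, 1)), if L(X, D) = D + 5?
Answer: -1190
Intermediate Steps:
L(X, D) = 5 + D
-85*(O(-11, q) + L(-4, 1)) = -85*(8 + (5 + 1)) = -85*(8 + 6) = -85*14 = -1190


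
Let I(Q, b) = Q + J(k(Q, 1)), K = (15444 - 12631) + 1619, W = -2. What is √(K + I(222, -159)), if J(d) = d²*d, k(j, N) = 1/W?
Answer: √74462/4 ≈ 68.219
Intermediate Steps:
k(j, N) = -½ (k(j, N) = 1/(-2) = -½)
K = 4432 (K = 2813 + 1619 = 4432)
J(d) = d³
I(Q, b) = -⅛ + Q (I(Q, b) = Q + (-½)³ = Q - ⅛ = -⅛ + Q)
√(K + I(222, -159)) = √(4432 + (-⅛ + 222)) = √(4432 + 1775/8) = √(37231/8) = √74462/4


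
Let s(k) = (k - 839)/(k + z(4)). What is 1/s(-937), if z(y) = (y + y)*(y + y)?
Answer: 291/592 ≈ 0.49155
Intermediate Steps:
z(y) = 4*y² (z(y) = (2*y)*(2*y) = 4*y²)
s(k) = (-839 + k)/(64 + k) (s(k) = (k - 839)/(k + 4*4²) = (-839 + k)/(k + 4*16) = (-839 + k)/(k + 64) = (-839 + k)/(64 + k))
1/s(-937) = 1/((-839 - 937)/(64 - 937)) = 1/(-1776/(-873)) = 1/(-1/873*(-1776)) = 1/(592/291) = 291/592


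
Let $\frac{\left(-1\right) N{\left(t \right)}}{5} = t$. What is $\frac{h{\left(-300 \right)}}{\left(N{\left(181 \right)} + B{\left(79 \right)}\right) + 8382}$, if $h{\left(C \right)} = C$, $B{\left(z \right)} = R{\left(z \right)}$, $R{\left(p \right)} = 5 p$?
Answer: $- \frac{25}{656} \approx -0.03811$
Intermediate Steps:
$N{\left(t \right)} = - 5 t$
$B{\left(z \right)} = 5 z$
$\frac{h{\left(-300 \right)}}{\left(N{\left(181 \right)} + B{\left(79 \right)}\right) + 8382} = - \frac{300}{\left(\left(-5\right) 181 + 5 \cdot 79\right) + 8382} = - \frac{300}{\left(-905 + 395\right) + 8382} = - \frac{300}{-510 + 8382} = - \frac{300}{7872} = \left(-300\right) \frac{1}{7872} = - \frac{25}{656}$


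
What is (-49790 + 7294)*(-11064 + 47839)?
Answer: -1562790400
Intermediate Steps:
(-49790 + 7294)*(-11064 + 47839) = -42496*36775 = -1562790400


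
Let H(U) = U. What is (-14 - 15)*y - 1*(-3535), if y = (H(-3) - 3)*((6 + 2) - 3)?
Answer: 4405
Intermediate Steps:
y = -30 (y = (-3 - 3)*((6 + 2) - 3) = -6*(8 - 3) = -6*5 = -30)
(-14 - 15)*y - 1*(-3535) = (-14 - 15)*(-30) - 1*(-3535) = -29*(-30) + 3535 = 870 + 3535 = 4405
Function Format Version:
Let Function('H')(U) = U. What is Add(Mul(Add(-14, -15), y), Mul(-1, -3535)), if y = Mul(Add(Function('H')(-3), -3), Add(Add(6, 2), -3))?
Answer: 4405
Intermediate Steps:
y = -30 (y = Mul(Add(-3, -3), Add(Add(6, 2), -3)) = Mul(-6, Add(8, -3)) = Mul(-6, 5) = -30)
Add(Mul(Add(-14, -15), y), Mul(-1, -3535)) = Add(Mul(Add(-14, -15), -30), Mul(-1, -3535)) = Add(Mul(-29, -30), 3535) = Add(870, 3535) = 4405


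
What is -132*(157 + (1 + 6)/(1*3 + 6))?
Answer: -62480/3 ≈ -20827.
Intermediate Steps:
-132*(157 + (1 + 6)/(1*3 + 6)) = -132*(157 + 7/(3 + 6)) = -132*(157 + 7/9) = -132*1420/9 = -62480/3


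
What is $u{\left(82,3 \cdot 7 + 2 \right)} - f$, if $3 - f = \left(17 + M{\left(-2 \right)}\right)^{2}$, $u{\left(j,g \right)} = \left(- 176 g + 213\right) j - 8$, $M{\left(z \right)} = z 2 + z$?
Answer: $-314360$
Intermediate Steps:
$M{\left(z \right)} = 3 z$ ($M{\left(z \right)} = 2 z + z = 3 z$)
$u{\left(j,g \right)} = -8 + j \left(213 - 176 g\right)$ ($u{\left(j,g \right)} = \left(213 - 176 g\right) j - 8 = j \left(213 - 176 g\right) - 8 = -8 + j \left(213 - 176 g\right)$)
$f = -118$ ($f = 3 - \left(17 + 3 \left(-2\right)\right)^{2} = 3 - \left(17 - 6\right)^{2} = 3 - 11^{2} = 3 - 121 = -118$)
$u{\left(82,3 \cdot 7 + 2 \right)} - f = \left(-8 + 213 \cdot 82 - 176 \left(3 \cdot 7 + 2\right) 82\right) - -118 = \left(-8 + 17466 - 176 \left(21 + 2\right) 82\right) + 118 = \left(-8 + 17466 - 4048 \cdot 82\right) + 118 = \left(-8 + 17466 - 331936\right) + 118 = -314478 + 118 = -314360$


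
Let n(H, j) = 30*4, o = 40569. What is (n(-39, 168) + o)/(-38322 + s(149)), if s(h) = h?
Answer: -40689/38173 ≈ -1.0659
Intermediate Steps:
n(H, j) = 120
(n(-39, 168) + o)/(-38322 + s(149)) = (120 + 40569)/(-38322 + 149) = 40689/(-38173) = 40689*(-1/38173) = -40689/38173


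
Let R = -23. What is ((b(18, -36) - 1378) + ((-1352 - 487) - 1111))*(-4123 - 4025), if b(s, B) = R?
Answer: 35451948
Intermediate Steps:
b(s, B) = -23
((b(18, -36) - 1378) + ((-1352 - 487) - 1111))*(-4123 - 4025) = ((-23 - 1378) + ((-1352 - 487) - 1111))*(-4123 - 4025) = (-1401 + (-1839 - 1111))*(-8148) = (-1401 - 2950)*(-8148) = -4351*(-8148) = 35451948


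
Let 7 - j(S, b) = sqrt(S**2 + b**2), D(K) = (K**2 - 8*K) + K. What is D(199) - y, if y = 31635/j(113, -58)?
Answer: 614758917/16084 + 31635*sqrt(16133)/16084 ≈ 38472.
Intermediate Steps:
D(K) = K**2 - 7*K
j(S, b) = 7 - sqrt(S**2 + b**2)
y = 31635/(7 - sqrt(16133)) (y = 31635/(7 - sqrt(113**2 + (-58)**2)) = 31635/(7 - sqrt(12769 + 3364)) = 31635/(7 - sqrt(16133)) ≈ -263.59)
D(199) - y = 199*(-7 + 199) - (-221445/16084 - 31635*sqrt(16133)/16084) = 199*192 + (221445/16084 + 31635*sqrt(16133)/16084) = 38208 + (221445/16084 + 31635*sqrt(16133)/16084) = 614758917/16084 + 31635*sqrt(16133)/16084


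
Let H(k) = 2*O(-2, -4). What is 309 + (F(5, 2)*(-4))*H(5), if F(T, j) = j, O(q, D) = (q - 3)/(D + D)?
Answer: 299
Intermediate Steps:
O(q, D) = (-3 + q)/(2*D) (O(q, D) = (-3 + q)/((2*D)) = (-3 + q)*(1/(2*D)) = (-3 + q)/(2*D))
H(k) = 5/4 (H(k) = 2*((½)*(-3 - 2)/(-4)) = 2*((½)*(-¼)*(-5)) = 2*(5/8) = 5/4)
309 + (F(5, 2)*(-4))*H(5) = 309 + (2*(-4))*(5/4) = 309 - 8*5/4 = 309 - 10 = 299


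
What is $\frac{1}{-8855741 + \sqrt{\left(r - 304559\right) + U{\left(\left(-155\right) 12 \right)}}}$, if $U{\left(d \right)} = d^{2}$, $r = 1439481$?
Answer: $- \frac{8855741}{78424144064559} - \frac{17 \sqrt{15898}}{78424144064559} \approx -1.1295 \cdot 10^{-7}$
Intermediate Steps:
$\frac{1}{-8855741 + \sqrt{\left(r - 304559\right) + U{\left(\left(-155\right) 12 \right)}}} = \frac{1}{-8855741 + \sqrt{\left(1439481 - 304559\right) + \left(\left(-155\right) 12\right)^{2}}} = \frac{1}{-8855741 + \sqrt{\left(1439481 - 304559\right) + \left(-1860\right)^{2}}} = \frac{1}{-8855741 + \sqrt{1134922 + 3459600}} = \frac{1}{-8855741 + \sqrt{4594522}} = \frac{1}{-8855741 + 17 \sqrt{15898}}$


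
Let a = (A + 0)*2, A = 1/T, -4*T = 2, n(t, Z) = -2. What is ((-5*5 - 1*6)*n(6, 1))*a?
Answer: -248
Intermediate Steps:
T = -½ (T = -¼*2 = -½ ≈ -0.50000)
A = -2 (A = 1/(-½) = -2)
a = -4 (a = (-2 + 0)*2 = -2*2 = -4)
((-5*5 - 1*6)*n(6, 1))*a = ((-5*5 - 1*6)*(-2))*(-4) = ((-25 - 6)*(-2))*(-4) = -31*(-2)*(-4) = 62*(-4) = -248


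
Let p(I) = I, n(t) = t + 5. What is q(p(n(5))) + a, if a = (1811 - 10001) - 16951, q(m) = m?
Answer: -25131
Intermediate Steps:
n(t) = 5 + t
a = -25141 (a = -8190 - 16951 = -25141)
q(p(n(5))) + a = (5 + 5) - 25141 = 10 - 25141 = -25131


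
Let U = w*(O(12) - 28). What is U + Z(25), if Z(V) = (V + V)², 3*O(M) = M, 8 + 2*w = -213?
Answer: 5152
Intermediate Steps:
w = -221/2 (w = -4 + (½)*(-213) = -4 - 213/2 = -221/2 ≈ -110.50)
O(M) = M/3
Z(V) = 4*V² (Z(V) = (2*V)² = 4*V²)
U = 2652 (U = -221*((⅓)*12 - 28)/2 = -221*(4 - 28)/2 = -221/2*(-24) = 2652)
U + Z(25) = 2652 + 4*25² = 2652 + 4*625 = 2652 + 2500 = 5152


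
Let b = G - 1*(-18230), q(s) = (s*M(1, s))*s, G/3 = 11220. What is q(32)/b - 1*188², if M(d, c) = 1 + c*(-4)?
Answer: -917065104/25945 ≈ -35347.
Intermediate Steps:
G = 33660 (G = 3*11220 = 33660)
M(d, c) = 1 - 4*c
q(s) = s²*(1 - 4*s) (q(s) = (s*(1 - 4*s))*s = s²*(1 - 4*s))
b = 51890 (b = 33660 - 1*(-18230) = 33660 + 18230 = 51890)
q(32)/b - 1*188² = (32²*(1 - 4*32))/51890 - 1*188² = (1024*(1 - 128))*(1/51890) - 1*35344 = (1024*(-127))*(1/51890) - 35344 = -130048*1/51890 - 35344 = -65024/25945 - 35344 = -917065104/25945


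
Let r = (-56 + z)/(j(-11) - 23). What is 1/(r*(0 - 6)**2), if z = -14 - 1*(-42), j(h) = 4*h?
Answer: 67/1008 ≈ 0.066468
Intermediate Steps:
z = 28 (z = -14 + 42 = 28)
r = 28/67 (r = (-56 + 28)/(4*(-11) - 23) = -28/(-44 - 23) = -28/(-67) = -28*(-1/67) = 28/67 ≈ 0.41791)
1/(r*(0 - 6)**2) = 1/(28*(0 - 6)**2/67) = 1/((28/67)*(-6)**2) = 1/((28/67)*36) = 1/(1008/67) = 67/1008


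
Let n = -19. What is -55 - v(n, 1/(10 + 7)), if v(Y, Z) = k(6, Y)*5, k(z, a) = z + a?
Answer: 10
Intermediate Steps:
k(z, a) = a + z
v(Y, Z) = 30 + 5*Y (v(Y, Z) = (Y + 6)*5 = (6 + Y)*5 = 30 + 5*Y)
-55 - v(n, 1/(10 + 7)) = -55 - (30 + 5*(-19)) = -55 - (30 - 95) = -55 - 1*(-65) = -55 + 65 = 10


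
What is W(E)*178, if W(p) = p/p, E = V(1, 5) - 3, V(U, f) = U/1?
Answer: 178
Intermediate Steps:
V(U, f) = U (V(U, f) = U*1 = U)
E = -2 (E = 1 - 3 = -2)
W(p) = 1
W(E)*178 = 1*178 = 178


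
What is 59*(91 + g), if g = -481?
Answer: -23010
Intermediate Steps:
59*(91 + g) = 59*(91 - 481) = 59*(-390) = -23010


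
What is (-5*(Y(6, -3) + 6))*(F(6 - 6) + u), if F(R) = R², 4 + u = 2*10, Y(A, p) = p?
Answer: -240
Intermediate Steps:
u = 16 (u = -4 + 2*10 = -4 + 20 = 16)
(-5*(Y(6, -3) + 6))*(F(6 - 6) + u) = (-5*(-3 + 6))*((6 - 6)² + 16) = (-5*3)*(0² + 16) = -15*(0 + 16) = -15*16 = -240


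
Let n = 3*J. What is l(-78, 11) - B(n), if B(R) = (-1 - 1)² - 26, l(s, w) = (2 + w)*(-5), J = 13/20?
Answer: -43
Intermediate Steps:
J = 13/20 (J = 13*(1/20) = 13/20 ≈ 0.65000)
n = 39/20 (n = 3*(13/20) = 39/20 ≈ 1.9500)
l(s, w) = -10 - 5*w
B(R) = -22 (B(R) = (-2)² - 26 = 4 - 26 = -22)
l(-78, 11) - B(n) = (-10 - 5*11) - 1*(-22) = (-10 - 55) + 22 = -65 + 22 = -43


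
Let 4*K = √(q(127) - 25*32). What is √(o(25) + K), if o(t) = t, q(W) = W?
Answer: √(100 + I*√673)/2 ≈ 5.0412 + 0.64325*I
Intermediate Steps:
K = I*√673/4 (K = √(127 - 25*32)/4 = √(127 - 800)/4 = √(-673)/4 = (I*√673)/4 = I*√673/4 ≈ 6.4856*I)
√(o(25) + K) = √(25 + I*√673/4)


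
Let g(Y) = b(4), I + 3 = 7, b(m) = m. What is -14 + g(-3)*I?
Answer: 2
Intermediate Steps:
I = 4 (I = -3 + 7 = 4)
g(Y) = 4
-14 + g(-3)*I = -14 + 4*4 = -14 + 16 = 2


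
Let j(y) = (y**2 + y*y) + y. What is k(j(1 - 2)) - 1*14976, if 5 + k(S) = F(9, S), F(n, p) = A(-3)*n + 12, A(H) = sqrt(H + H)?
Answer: -14969 + 9*I*sqrt(6) ≈ -14969.0 + 22.045*I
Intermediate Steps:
A(H) = sqrt(2)*sqrt(H) (A(H) = sqrt(2*H) = sqrt(2)*sqrt(H))
F(n, p) = 12 + I*n*sqrt(6) (F(n, p) = (sqrt(2)*sqrt(-3))*n + 12 = (sqrt(2)*(I*sqrt(3)))*n + 12 = (I*sqrt(6))*n + 12 = I*n*sqrt(6) + 12 = 12 + I*n*sqrt(6))
j(y) = y + 2*y**2 (j(y) = (y**2 + y**2) + y = 2*y**2 + y = y + 2*y**2)
k(S) = 7 + 9*I*sqrt(6) (k(S) = -5 + (12 + I*9*sqrt(6)) = -5 + (12 + 9*I*sqrt(6)) = 7 + 9*I*sqrt(6))
k(j(1 - 2)) - 1*14976 = (7 + 9*I*sqrt(6)) - 1*14976 = (7 + 9*I*sqrt(6)) - 14976 = -14969 + 9*I*sqrt(6)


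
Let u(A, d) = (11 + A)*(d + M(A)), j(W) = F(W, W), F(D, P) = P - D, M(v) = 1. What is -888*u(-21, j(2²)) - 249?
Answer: 8631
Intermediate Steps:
j(W) = 0 (j(W) = W - W = 0)
u(A, d) = (1 + d)*(11 + A) (u(A, d) = (11 + A)*(d + 1) = (11 + A)*(1 + d) = (1 + d)*(11 + A))
-888*u(-21, j(2²)) - 249 = -888*(11 - 21 + 11*0 - 21*0) - 249 = -888*(11 - 21 + 0 + 0) - 249 = -888*(-10) - 249 = 8880 - 249 = 8631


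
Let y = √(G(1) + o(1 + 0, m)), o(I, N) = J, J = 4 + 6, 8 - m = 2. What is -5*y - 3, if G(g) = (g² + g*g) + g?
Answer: -3 - 5*√13 ≈ -21.028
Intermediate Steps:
m = 6 (m = 8 - 1*2 = 8 - 2 = 6)
J = 10
o(I, N) = 10
G(g) = g + 2*g² (G(g) = (g² + g²) + g = 2*g² + g = g + 2*g²)
y = √13 (y = √(1*(1 + 2*1) + 10) = √(1*(1 + 2) + 10) = √(1*3 + 10) = √(3 + 10) = √13 ≈ 3.6056)
-5*y - 3 = -5*√13 - 3 = -3 - 5*√13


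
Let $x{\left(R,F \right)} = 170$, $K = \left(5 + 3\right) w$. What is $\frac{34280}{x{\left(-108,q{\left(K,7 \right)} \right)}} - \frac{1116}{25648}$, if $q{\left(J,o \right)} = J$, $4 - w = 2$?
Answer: $\frac{21975593}{109004} \approx 201.6$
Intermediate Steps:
$w = 2$ ($w = 4 - 2 = 2$)
$K = 16$ ($K = \left(5 + 3\right) 2 = 8 \cdot 2 = 16$)
$\frac{34280}{x{\left(-108,q{\left(K,7 \right)} \right)}} - \frac{1116}{25648} = \frac{34280}{170} - \frac{1116}{25648} = 34280 \cdot \frac{1}{170} - \frac{279}{6412} = \frac{3428}{17} - \frac{279}{6412} = \frac{21975593}{109004}$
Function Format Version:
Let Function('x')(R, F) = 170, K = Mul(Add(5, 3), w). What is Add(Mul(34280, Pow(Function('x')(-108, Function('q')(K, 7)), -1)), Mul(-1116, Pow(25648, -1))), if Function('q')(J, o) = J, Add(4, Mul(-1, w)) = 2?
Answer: Rational(21975593, 109004) ≈ 201.60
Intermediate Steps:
w = 2 (w = Add(4, Mul(-1, 2)) = Add(4, -2) = 2)
K = 16 (K = Mul(Add(5, 3), 2) = Mul(8, 2) = 16)
Add(Mul(34280, Pow(Function('x')(-108, Function('q')(K, 7)), -1)), Mul(-1116, Pow(25648, -1))) = Add(Mul(34280, Pow(170, -1)), Mul(-1116, Pow(25648, -1))) = Add(Mul(34280, Rational(1, 170)), Mul(-1116, Rational(1, 25648))) = Add(Rational(3428, 17), Rational(-279, 6412)) = Rational(21975593, 109004)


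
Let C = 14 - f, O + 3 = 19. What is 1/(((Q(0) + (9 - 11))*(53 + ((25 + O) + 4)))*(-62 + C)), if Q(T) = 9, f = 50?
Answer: -1/67228 ≈ -1.4875e-5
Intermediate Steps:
O = 16 (O = -3 + 19 = 16)
C = -36 (C = 14 - 1*50 = 14 - 50 = -36)
1/(((Q(0) + (9 - 11))*(53 + ((25 + O) + 4)))*(-62 + C)) = 1/(((9 + (9 - 11))*(53 + ((25 + 16) + 4)))*(-62 - 36)) = 1/(((9 - 2)*(53 + (41 + 4)))*(-98)) = 1/((7*(53 + 45))*(-98)) = 1/((7*98)*(-98)) = 1/(686*(-98)) = 1/(-67228) = -1/67228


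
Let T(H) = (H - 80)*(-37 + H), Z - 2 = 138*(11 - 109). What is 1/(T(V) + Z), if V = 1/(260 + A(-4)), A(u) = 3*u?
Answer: -61504/649634263 ≈ -9.4675e-5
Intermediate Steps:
Z = -13522 (Z = 2 + 138*(11 - 109) = 2 + 138*(-98) = 2 - 13524 = -13522)
V = 1/248 (V = 1/(260 + 3*(-4)) = 1/(260 - 12) = 1/248 ≈ 0.0040323)
T(H) = (-80 + H)*(-37 + H)
1/(T(V) + Z) = 1/((2960 + (1/248)**2 - 117*1/248) - 13522) = 1/((2960 + 1/61504 - 117/248) - 13522) = 1/(182022825/61504 - 13522) = 1/(-649634263/61504) = -61504/649634263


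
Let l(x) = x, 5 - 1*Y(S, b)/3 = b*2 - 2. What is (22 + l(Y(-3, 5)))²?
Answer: 169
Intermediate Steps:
Y(S, b) = 21 - 6*b (Y(S, b) = 15 - 3*(b*2 - 2) = 15 - 3*(2*b - 2) = 15 - 3*(-2 + 2*b) = 15 + (6 - 6*b) = 21 - 6*b)
(22 + l(Y(-3, 5)))² = (22 + (21 - 6*5))² = (22 + (21 - 30))² = (22 - 9)² = 13² = 169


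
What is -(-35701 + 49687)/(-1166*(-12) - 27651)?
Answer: 4662/4553 ≈ 1.0239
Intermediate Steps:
-(-35701 + 49687)/(-1166*(-12) - 27651) = -13986/(13992 - 27651) = -13986/(-13659) = -13986*(-1)/13659 = -1*(-4662/4553) = 4662/4553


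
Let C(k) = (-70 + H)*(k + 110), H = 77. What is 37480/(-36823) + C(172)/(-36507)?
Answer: -480323654/448099087 ≈ -1.0719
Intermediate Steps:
C(k) = 770 + 7*k (C(k) = (-70 + 77)*(k + 110) = 7*(110 + k) = 770 + 7*k)
37480/(-36823) + C(172)/(-36507) = 37480/(-36823) + (770 + 7*172)/(-36507) = 37480*(-1/36823) + (770 + 1204)*(-1/36507) = -37480/36823 + 1974*(-1/36507) = -37480/36823 - 658/12169 = -480323654/448099087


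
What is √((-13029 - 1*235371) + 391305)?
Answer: √142905 ≈ 378.03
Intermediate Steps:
√((-13029 - 1*235371) + 391305) = √((-13029 - 235371) + 391305) = √(-248400 + 391305) = √142905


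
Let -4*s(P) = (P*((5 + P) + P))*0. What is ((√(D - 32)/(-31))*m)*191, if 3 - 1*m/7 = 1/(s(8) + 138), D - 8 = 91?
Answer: -552181*√67/4278 ≈ -1056.5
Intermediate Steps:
D = 99 (D = 8 + 91 = 99)
s(P) = 0 (s(P) = -P*((5 + P) + P)*0/4 = -P*(5 + 2*P)*0/4 = -¼*0 = 0)
m = 2891/138 (m = 21 - 7/(0 + 138) = 21 - 7/138 = 2891/138 ≈ 20.949)
((√(D - 32)/(-31))*m)*191 = ((√(99 - 32)/(-31))*(2891/138))*191 = ((√67*(-1/31))*(2891/138))*191 = (-√67/31*(2891/138))*191 = -2891*√67/4278*191 = -552181*√67/4278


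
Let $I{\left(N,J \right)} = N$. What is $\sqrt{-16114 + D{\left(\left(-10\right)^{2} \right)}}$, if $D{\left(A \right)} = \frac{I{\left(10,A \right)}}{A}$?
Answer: $\frac{i \sqrt{1611390}}{10} \approx 126.94 i$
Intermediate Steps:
$D{\left(A \right)} = \frac{10}{A}$
$\sqrt{-16114 + D{\left(\left(-10\right)^{2} \right)}} = \sqrt{-16114 + \frac{10}{\left(-10\right)^{2}}} = \sqrt{-16114 + \frac{10}{100}} = \sqrt{-16114 + 10 \cdot \frac{1}{100}} = \sqrt{-16114 + \frac{1}{10}} = \sqrt{- \frac{161139}{10}} = \frac{i \sqrt{1611390}}{10}$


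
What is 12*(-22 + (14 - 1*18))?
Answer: -312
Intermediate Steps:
12*(-22 + (14 - 1*18)) = 12*(-22 + (14 - 18)) = 12*(-22 - 4) = 12*(-26) = -312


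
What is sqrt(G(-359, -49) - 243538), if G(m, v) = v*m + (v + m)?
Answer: I*sqrt(226355) ≈ 475.77*I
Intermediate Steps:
G(m, v) = m + v + m*v (G(m, v) = m*v + (m + v) = m + v + m*v)
sqrt(G(-359, -49) - 243538) = sqrt((-359 - 49 - 359*(-49)) - 243538) = sqrt((-359 - 49 + 17591) - 243538) = sqrt(17183 - 243538) = sqrt(-226355) = I*sqrt(226355)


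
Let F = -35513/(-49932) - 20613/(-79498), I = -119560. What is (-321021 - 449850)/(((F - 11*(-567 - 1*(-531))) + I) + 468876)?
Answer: -1529983957056228/694091792874811 ≈ -2.2043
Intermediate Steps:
F = 1926230395/1984747068 (F = -35513*(-1/49932) - 20613*(-1/79498) = 35513/49932 + 20613/79498 = 1926230395/1984747068 ≈ 0.97052)
(-321021 - 449850)/(((F - 11*(-567 - 1*(-531))) + I) + 468876) = (-321021 - 449850)/(((1926230395/1984747068 - 11*(-567 - 1*(-531))) - 119560) + 468876) = -770871/(((1926230395/1984747068 - 11*(-567 + 531)) - 119560) + 468876) = -770871/(((1926230395/1984747068 - 11*(-36)) - 119560) + 468876) = -770871/(((1926230395/1984747068 + 396) - 119560) + 468876) = -770871/((787886069323/1984747068 - 119560) + 468876) = -770871/(-236508473380757/1984747068 + 468876) = -770871/694091792874811/1984747068 = -770871*1984747068/694091792874811 = -1529983957056228/694091792874811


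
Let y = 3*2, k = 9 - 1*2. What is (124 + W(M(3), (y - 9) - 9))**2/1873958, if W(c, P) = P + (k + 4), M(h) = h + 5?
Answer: 15129/1873958 ≈ 0.0080733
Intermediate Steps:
k = 7 (k = 9 - 2 = 7)
M(h) = 5 + h
y = 6
W(c, P) = 11 + P (W(c, P) = P + (7 + 4) = P + 11 = 11 + P)
(124 + W(M(3), (y - 9) - 9))**2/1873958 = (124 + (11 + ((6 - 9) - 9)))**2/1873958 = (124 + (11 + (-3 - 9)))**2*(1/1873958) = (124 + (11 - 12))**2*(1/1873958) = (124 - 1)**2*(1/1873958) = 123**2*(1/1873958) = 15129*(1/1873958) = 15129/1873958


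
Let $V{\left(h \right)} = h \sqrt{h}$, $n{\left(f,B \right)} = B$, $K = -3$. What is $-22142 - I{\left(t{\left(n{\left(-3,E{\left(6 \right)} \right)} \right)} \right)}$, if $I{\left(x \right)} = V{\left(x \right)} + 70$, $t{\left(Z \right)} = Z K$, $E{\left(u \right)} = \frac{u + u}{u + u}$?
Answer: $-22212 + 3 i \sqrt{3} \approx -22212.0 + 5.1962 i$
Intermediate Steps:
$E{\left(u \right)} = 1$ ($E{\left(u \right)} = \frac{2 u}{2 u} = 2 u \frac{1}{2 u} = 1$)
$t{\left(Z \right)} = - 3 Z$ ($t{\left(Z \right)} = Z \left(-3\right) = - 3 Z$)
$V{\left(h \right)} = h^{\frac{3}{2}}$
$I{\left(x \right)} = 70 + x^{\frac{3}{2}}$ ($I{\left(x \right)} = x^{\frac{3}{2}} + 70 = 70 + x^{\frac{3}{2}}$)
$-22142 - I{\left(t{\left(n{\left(-3,E{\left(6 \right)} \right)} \right)} \right)} = -22142 - \left(70 + \left(\left(-3\right) 1\right)^{\frac{3}{2}}\right) = -22142 - \left(70 + \left(-3\right)^{\frac{3}{2}}\right) = -22142 - \left(70 - 3 i \sqrt{3}\right) = -22212 + 3 i \sqrt{3}$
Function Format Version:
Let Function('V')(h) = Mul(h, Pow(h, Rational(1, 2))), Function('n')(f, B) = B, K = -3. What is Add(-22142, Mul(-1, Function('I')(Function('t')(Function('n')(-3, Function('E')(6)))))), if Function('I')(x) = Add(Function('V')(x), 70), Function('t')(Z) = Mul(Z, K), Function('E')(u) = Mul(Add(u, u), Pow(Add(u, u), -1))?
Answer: Add(-22212, Mul(3, I, Pow(3, Rational(1, 2)))) ≈ Add(-22212., Mul(5.1962, I))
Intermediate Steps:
Function('E')(u) = 1 (Function('E')(u) = Mul(Mul(2, u), Pow(Mul(2, u), -1)) = Mul(Mul(2, u), Mul(Rational(1, 2), Pow(u, -1))) = 1)
Function('t')(Z) = Mul(-3, Z) (Function('t')(Z) = Mul(Z, -3) = Mul(-3, Z))
Function('V')(h) = Pow(h, Rational(3, 2))
Function('I')(x) = Add(70, Pow(x, Rational(3, 2))) (Function('I')(x) = Add(Pow(x, Rational(3, 2)), 70) = Add(70, Pow(x, Rational(3, 2))))
Add(-22142, Mul(-1, Function('I')(Function('t')(Function('n')(-3, Function('E')(6)))))) = Add(-22142, Mul(-1, Add(70, Pow(Mul(-3, 1), Rational(3, 2))))) = Add(-22142, Mul(-1, Add(70, Pow(-3, Rational(3, 2))))) = Add(-22142, Mul(-1, Add(70, Mul(-3, I, Pow(3, Rational(1, 2)))))) = Add(-22142, Add(-70, Mul(3, I, Pow(3, Rational(1, 2))))) = Add(-22212, Mul(3, I, Pow(3, Rational(1, 2))))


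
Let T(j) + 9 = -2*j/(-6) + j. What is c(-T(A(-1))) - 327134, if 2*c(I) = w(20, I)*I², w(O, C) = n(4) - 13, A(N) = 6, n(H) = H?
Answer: -654277/2 ≈ -3.2714e+5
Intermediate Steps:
T(j) = -9 + 4*j/3 (T(j) = -9 + (-2*j/(-6) + j) = -9 + (-2*j*(-⅙) + j) = -9 + (j/3 + j) = -9 + 4*j/3)
w(O, C) = -9 (w(O, C) = 4 - 13 = -9)
c(I) = -9*I²/2 (c(I) = (-9*I²)/2 = -9*I²/2)
c(-T(A(-1))) - 327134 = -9*(-9 + (4/3)*6)²/2 - 327134 = -9*(-9 + 8)²/2 - 327134 = -9*(-1*(-1))²/2 - 327134 = -9/2*1² - 327134 = -9/2*1 - 327134 = -9/2 - 327134 = -654277/2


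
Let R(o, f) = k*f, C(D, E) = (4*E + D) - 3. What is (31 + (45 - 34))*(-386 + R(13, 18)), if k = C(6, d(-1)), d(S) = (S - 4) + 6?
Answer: -10920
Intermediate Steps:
d(S) = 2 + S (d(S) = (-4 + S) + 6 = 2 + S)
C(D, E) = -3 + D + 4*E (C(D, E) = (D + 4*E) - 3 = -3 + D + 4*E)
k = 7 (k = -3 + 6 + 4*(2 - 1) = -3 + 6 + 4*1 = -3 + 6 + 4 = 7)
R(o, f) = 7*f
(31 + (45 - 34))*(-386 + R(13, 18)) = (31 + (45 - 34))*(-386 + 7*18) = (31 + 11)*(-386 + 126) = 42*(-260) = -10920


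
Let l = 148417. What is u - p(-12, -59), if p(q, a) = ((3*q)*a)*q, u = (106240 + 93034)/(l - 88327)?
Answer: 765886597/30045 ≈ 25491.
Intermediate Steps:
u = 99637/30045 (u = (106240 + 93034)/(148417 - 88327) = 199274/60090 = 199274*(1/60090) = 99637/30045 ≈ 3.3163)
p(q, a) = 3*a*q² (p(q, a) = (3*a*q)*q = 3*a*q²)
u - p(-12, -59) = 99637/30045 - 3*(-59)*(-12)² = 99637/30045 - 3*(-59)*144 = 99637/30045 - 1*(-25488) = 99637/30045 + 25488 = 765886597/30045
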